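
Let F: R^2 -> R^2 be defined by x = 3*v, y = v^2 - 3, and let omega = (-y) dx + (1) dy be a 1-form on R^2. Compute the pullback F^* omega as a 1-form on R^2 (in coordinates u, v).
F^* omega = (-3*v^2 + 2*v + 9) dv

Using F^*(f dg) = (f ∘ F) d(g ∘ F), substitute each coordinate x_i by F_i(u, v) in f_i, and replace dx_i by d F_i = (∂F_i/∂u) du + (∂F_i/∂v) dv.
  For the x component: f_1(F) = 3 - v^2; d F_1 = (0) du + (3) dv
  For the y component: f_2(F) = 1; d F_2 = (0) du + (2*v) dv
Combining and collecting du, dv coefficients:
  coeff of du: 0
  coeff of dv: -3*v^2 + 2*v + 9
F^* omega = (-3*v^2 + 2*v + 9) dv.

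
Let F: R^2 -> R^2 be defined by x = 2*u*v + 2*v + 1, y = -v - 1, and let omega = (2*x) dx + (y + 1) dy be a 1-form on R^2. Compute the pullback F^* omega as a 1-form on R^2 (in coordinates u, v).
F^* omega = (4*v*(2*u*v + 2*v + 1)) du + (8*u^2*v + 16*u*v + 4*u + 9*v + 4) dv

Using F^*(f dg) = (f ∘ F) d(g ∘ F), substitute each coordinate x_i by F_i(u, v) in f_i, and replace dx_i by d F_i = (∂F_i/∂u) du + (∂F_i/∂v) dv.
  For the x component: f_1(F) = 4*u*v + 4*v + 2; d F_1 = (2*v) du + (2*u + 2) dv
  For the y component: f_2(F) = -v; d F_2 = (0) du + (-1) dv
Combining and collecting du, dv coefficients:
  coeff of du: 4*v*(2*u*v + 2*v + 1)
  coeff of dv: 8*u^2*v + 16*u*v + 4*u + 9*v + 4
F^* omega = (4*v*(2*u*v + 2*v + 1)) du + (8*u^2*v + 16*u*v + 4*u + 9*v + 4) dv.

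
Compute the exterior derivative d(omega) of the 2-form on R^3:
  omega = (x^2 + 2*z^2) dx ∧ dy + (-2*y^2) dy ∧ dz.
d(omega) = (4*z) dx ∧ dy ∧ dz

For a 2-form omega = sum_{i<j} g_{ij} dx_i ∧ dx_j, the exterior derivative is
  d(omega) = sum_{i<j} d(g_{ij}) ∧ dx_i ∧ dx_j = sum_{i<j, k} (∂g_{ij}/∂x_k) dx_k ∧ dx_i ∧ dx_j.
Expand each term, using dx_k ∧ dx_i ∧ dx_j = sgn(permutation) dx_{(a)} ∧ dx_{(b)} ∧ dx_{(c)} with (a < b < c) sorted:
  d(x^2 + 2*z^2) includes (∂/∂z)(x^2 + 2*z^2) dz = (4*z) dz, which multiplied by dx ∧ dy gives (4*z) dx ∧ dy ∧ dz
Collecting like 3-forms: d(omega) = (4*z) dx ∧ dy ∧ dz.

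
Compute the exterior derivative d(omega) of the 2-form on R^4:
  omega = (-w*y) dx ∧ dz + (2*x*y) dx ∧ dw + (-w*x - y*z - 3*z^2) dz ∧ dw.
d(omega) = (w) dx ∧ dy ∧ dz + (-w - y) dx ∧ dz ∧ dw + (-2*x) dx ∧ dy ∧ dw + (-z) dy ∧ dz ∧ dw

For a 2-form omega = sum_{i<j} g_{ij} dx_i ∧ dx_j, the exterior derivative is
  d(omega) = sum_{i<j} d(g_{ij}) ∧ dx_i ∧ dx_j = sum_{i<j, k} (∂g_{ij}/∂x_k) dx_k ∧ dx_i ∧ dx_j.
Expand each term, using dx_k ∧ dx_i ∧ dx_j = sgn(permutation) dx_{(a)} ∧ dx_{(b)} ∧ dx_{(c)} with (a < b < c) sorted:
  d(-w*y) includes (∂/∂y)(-w*y) dy = (-w) dy, which multiplied by dx ∧ dz gives (w) dx ∧ dy ∧ dz
  d(-w*y) includes (∂/∂w)(-w*y) dw = (-y) dw, which multiplied by dx ∧ dz gives (-y) dx ∧ dz ∧ dw
  d(2*x*y) includes (∂/∂y)(2*x*y) dy = (2*x) dy, which multiplied by dx ∧ dw gives (-2*x) dx ∧ dy ∧ dw
  d(-w*x - y*z - 3*z^2) includes (∂/∂x)(-w*x - y*z - 3*z^2) dx = (-w) dx, which multiplied by dz ∧ dw gives (-w) dx ∧ dz ∧ dw
  d(-w*x - y*z - 3*z^2) includes (∂/∂y)(-w*x - y*z - 3*z^2) dy = (-z) dy, which multiplied by dz ∧ dw gives (-z) dy ∧ dz ∧ dw
Collecting like 3-forms: d(omega) = (w) dx ∧ dy ∧ dz + (-w - y) dx ∧ dz ∧ dw + (-2*x) dx ∧ dy ∧ dw + (-z) dy ∧ dz ∧ dw.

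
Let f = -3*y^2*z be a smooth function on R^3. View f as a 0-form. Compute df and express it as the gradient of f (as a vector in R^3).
df = (0) dx + (-6*y*z) dy + (-3*y^2) dz; grad f = (0, -6*y*z, -3*y^2)

For a 0-form f, d f = (∂f/∂x) dx + (∂f/∂y) dy + (∂f/∂z) dz. The components of the vector representation are exactly the entries of grad f in Cartesian coordinates:
  ∂f/∂x = 0
  ∂f/∂y = -6*y*z
  ∂f/∂z = -3*y^2.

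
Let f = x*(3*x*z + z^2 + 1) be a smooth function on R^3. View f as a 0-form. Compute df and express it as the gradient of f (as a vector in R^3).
df = (6*x*z + z^2 + 1) dx + (0) dy + (x*(3*x + 2*z)) dz; grad f = (6*x*z + z^2 + 1, 0, x*(3*x + 2*z))

For a 0-form f, d f = (∂f/∂x) dx + (∂f/∂y) dy + (∂f/∂z) dz. The components of the vector representation are exactly the entries of grad f in Cartesian coordinates:
  ∂f/∂x = 6*x*z + z^2 + 1
  ∂f/∂y = 0
  ∂f/∂z = x*(3*x + 2*z).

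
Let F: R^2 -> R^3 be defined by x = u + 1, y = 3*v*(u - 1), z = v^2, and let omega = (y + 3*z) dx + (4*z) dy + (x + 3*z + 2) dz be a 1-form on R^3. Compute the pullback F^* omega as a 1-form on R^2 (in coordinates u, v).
F^* omega = (3*v*(u + 4*v^2 + v - 1)) du + (2*v*(6*u*v + u + 3*v^2 - 6*v + 3)) dv

Using F^*(f dg) = (f ∘ F) d(g ∘ F), substitute each coordinate x_i by F_i(u, v) in f_i, and replace dx_i by d F_i = (∂F_i/∂u) du + (∂F_i/∂v) dv.
  For the x component: f_1(F) = 3*v*(u + v - 1); d F_1 = (1) du + (0) dv
  For the y component: f_2(F) = 4*v^2; d F_2 = (3*v) du + (3*u - 3) dv
  For the z component: f_3(F) = u + 3*v^2 + 3; d F_3 = (0) du + (2*v) dv
Combining and collecting du, dv coefficients:
  coeff of du: 3*v*(u + 4*v^2 + v - 1)
  coeff of dv: 2*v*(6*u*v + u + 3*v^2 - 6*v + 3)
F^* omega = (3*v*(u + 4*v^2 + v - 1)) du + (2*v*(6*u*v + u + 3*v^2 - 6*v + 3)) dv.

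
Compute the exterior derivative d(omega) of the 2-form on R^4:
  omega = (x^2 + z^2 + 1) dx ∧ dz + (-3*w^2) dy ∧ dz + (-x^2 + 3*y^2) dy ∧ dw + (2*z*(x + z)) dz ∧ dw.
d(omega) = (-6*w) dy ∧ dz ∧ dw + (-2*x) dx ∧ dy ∧ dw + (2*z) dx ∧ dz ∧ dw

For a 2-form omega = sum_{i<j} g_{ij} dx_i ∧ dx_j, the exterior derivative is
  d(omega) = sum_{i<j} d(g_{ij}) ∧ dx_i ∧ dx_j = sum_{i<j, k} (∂g_{ij}/∂x_k) dx_k ∧ dx_i ∧ dx_j.
Expand each term, using dx_k ∧ dx_i ∧ dx_j = sgn(permutation) dx_{(a)} ∧ dx_{(b)} ∧ dx_{(c)} with (a < b < c) sorted:
  d(-3*w^2) includes (∂/∂w)(-3*w^2) dw = (-6*w) dw, which multiplied by dy ∧ dz gives (-6*w) dy ∧ dz ∧ dw
  d(-x^2 + 3*y^2) includes (∂/∂x)(-x^2 + 3*y^2) dx = (-2*x) dx, which multiplied by dy ∧ dw gives (-2*x) dx ∧ dy ∧ dw
  d(2*z*(x + z)) includes (∂/∂x)(2*z*(x + z)) dx = (2*z) dx, which multiplied by dz ∧ dw gives (2*z) dx ∧ dz ∧ dw
Collecting like 3-forms: d(omega) = (-6*w) dy ∧ dz ∧ dw + (-2*x) dx ∧ dy ∧ dw + (2*z) dx ∧ dz ∧ dw.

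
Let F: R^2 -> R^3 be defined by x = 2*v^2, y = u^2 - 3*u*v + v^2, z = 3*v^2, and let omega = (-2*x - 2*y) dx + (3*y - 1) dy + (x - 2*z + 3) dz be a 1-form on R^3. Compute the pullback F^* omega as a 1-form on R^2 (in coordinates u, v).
F^* omega = (6*u^3 - 27*u^2*v + 33*u*v^2 - 2*u - 9*v^3 + 3*v) du + (-9*u^3 + 25*u^2*v - 3*u*v^2 + 3*u - 42*v^3 + 16*v) dv

Using F^*(f dg) = (f ∘ F) d(g ∘ F), substitute each coordinate x_i by F_i(u, v) in f_i, and replace dx_i by d F_i = (∂F_i/∂u) du + (∂F_i/∂v) dv.
  For the x component: f_1(F) = -2*u^2 + 6*u*v - 6*v^2; d F_1 = (0) du + (4*v) dv
  For the y component: f_2(F) = 3*u^2 - 9*u*v + 3*v^2 - 1; d F_2 = (2*u - 3*v) du + (-3*u + 2*v) dv
  For the z component: f_3(F) = 3 - 4*v^2; d F_3 = (0) du + (6*v) dv
Combining and collecting du, dv coefficients:
  coeff of du: 6*u^3 - 27*u^2*v + 33*u*v^2 - 2*u - 9*v^3 + 3*v
  coeff of dv: -9*u^3 + 25*u^2*v - 3*u*v^2 + 3*u - 42*v^3 + 16*v
F^* omega = (6*u^3 - 27*u^2*v + 33*u*v^2 - 2*u - 9*v^3 + 3*v) du + (-9*u^3 + 25*u^2*v - 3*u*v^2 + 3*u - 42*v^3 + 16*v) dv.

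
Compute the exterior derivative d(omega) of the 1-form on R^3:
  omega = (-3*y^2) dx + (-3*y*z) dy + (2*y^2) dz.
d(omega) = (6*y) dx ∧ dy + (7*y) dy ∧ dz

For a 1-form omega = sum_i f_i dx_i, the exterior derivative is
  d(omega) = sum_{i < j} (∂f_j/∂x_i - ∂f_i/∂x_j) dx_i ∧ dx_j.
  coefficient of dx ∧ dy: ∂f_2/∂x - ∂f_1/∂y = ∂(-3*y*z)/∂x - ∂(-3*y^2)/∂y = 6*y
  coefficient of dy ∧ dz: ∂f_3/∂y - ∂f_2/∂z = ∂(2*y^2)/∂y - ∂(-3*y*z)/∂z = 7*y
Assembling: d(omega) = (6*y) dx ∧ dy + (7*y) dy ∧ dz.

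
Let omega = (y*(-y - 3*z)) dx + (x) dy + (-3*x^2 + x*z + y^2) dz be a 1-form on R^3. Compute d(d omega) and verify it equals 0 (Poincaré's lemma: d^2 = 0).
d(d omega) = 0

Step 1: d omega = sum_{i<j} (∂f_j/∂x_i - ∂f_i/∂x_j) dx_i ∧ dx_j:
  coeff of dx ∧ dy: 2*y + 3*z + 1
  coeff of dx ∧ dz: -6*x + 3*y + z
  coeff of dy ∧ dz: 2*y
Step 2: Apply d again to each 2-form coefficient. The only possible 3-form in R^3 is dx ∧ dy ∧ dz, with coefficient
  ∂(coeff of dy∧dz)/∂x - ∂(coeff of dx∧dz)/∂y + ∂(coeff of dx∧dy)/∂z
  = ∂/∂x (2*y) - ∂/∂y (-6*x + 3*y + z) + ∂/∂z (2*y + 3*z + 1).
Each of these terms simplifies to sums of mixed partials that cancel in pairs. The result is 0 (by equality of mixed partials for smooth functions — Schwarz / Clairaut).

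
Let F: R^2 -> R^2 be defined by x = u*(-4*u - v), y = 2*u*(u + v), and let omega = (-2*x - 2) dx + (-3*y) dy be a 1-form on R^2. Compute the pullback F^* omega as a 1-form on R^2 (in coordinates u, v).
F^* omega = (-88*u^3 - 60*u^2*v - 14*u*v^2 + 16*u + 2*v) du + (2*u*(-10*u^2 - 7*u*v + 1)) dv

Using F^*(f dg) = (f ∘ F) d(g ∘ F), substitute each coordinate x_i by F_i(u, v) in f_i, and replace dx_i by d F_i = (∂F_i/∂u) du + (∂F_i/∂v) dv.
  For the x component: f_1(F) = 8*u^2 + 2*u*v - 2; d F_1 = (-8*u - v) du + (-u) dv
  For the y component: f_2(F) = 6*u*(-u - v); d F_2 = (4*u + 2*v) du + (2*u) dv
Combining and collecting du, dv coefficients:
  coeff of du: -88*u^3 - 60*u^2*v - 14*u*v^2 + 16*u + 2*v
  coeff of dv: 2*u*(-10*u^2 - 7*u*v + 1)
F^* omega = (-88*u^3 - 60*u^2*v - 14*u*v^2 + 16*u + 2*v) du + (2*u*(-10*u^2 - 7*u*v + 1)) dv.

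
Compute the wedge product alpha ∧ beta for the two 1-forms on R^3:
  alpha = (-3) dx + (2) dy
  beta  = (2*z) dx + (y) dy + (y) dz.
alpha ∧ beta = (-3*y - 4*z) dx ∧ dy + (-3*y) dx ∧ dz + (2*y) dy ∧ dz

Distribute the wedge, using dx_i ∧ dx_j = -dx_j ∧ dx_i and dx_i ∧ dx_i = 0. For each pair (i, j) with i < j, the coefficient of dx_i ∧ dx_j in alpha ∧ beta is (alpha_i * beta_j - alpha_j * beta_i). Collecting: alpha ∧ beta = (-3*y - 4*z) dx ∧ dy + (-3*y) dx ∧ dz + (2*y) dy ∧ dz.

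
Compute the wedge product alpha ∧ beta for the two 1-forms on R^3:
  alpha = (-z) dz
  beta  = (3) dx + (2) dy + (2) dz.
alpha ∧ beta = (3*z) dx ∧ dz + (2*z) dy ∧ dz

Distribute the wedge, using dx_i ∧ dx_j = -dx_j ∧ dx_i and dx_i ∧ dx_i = 0. For each pair (i, j) with i < j, the coefficient of dx_i ∧ dx_j in alpha ∧ beta is (alpha_i * beta_j - alpha_j * beta_i). Collecting: alpha ∧ beta = (3*z) dx ∧ dz + (2*z) dy ∧ dz.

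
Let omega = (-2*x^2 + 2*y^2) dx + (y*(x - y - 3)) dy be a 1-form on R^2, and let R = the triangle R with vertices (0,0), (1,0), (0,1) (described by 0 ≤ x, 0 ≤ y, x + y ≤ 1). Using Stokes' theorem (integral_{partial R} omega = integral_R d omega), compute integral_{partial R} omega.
integral_(partial R) omega = -1/2

Stokes: integral_partial_R omega = integral_R d omega with d omega = (∂Q/∂x - ∂P/∂y) dx ∧ dy.
  ∂Q/∂x = y
  ∂P/∂y = 4*y
  integrand = ∂Q/∂x - ∂P/∂y = -3*y.
Integrating over R: integral_0^1 integral_0^{1-x} (-3*y) dy dx = -1/2.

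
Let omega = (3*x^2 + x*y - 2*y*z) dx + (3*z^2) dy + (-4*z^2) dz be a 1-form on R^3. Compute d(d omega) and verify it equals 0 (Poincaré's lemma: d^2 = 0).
d(d omega) = 0

Step 1: d omega = sum_{i<j} (∂f_j/∂x_i - ∂f_i/∂x_j) dx_i ∧ dx_j:
  coeff of dx ∧ dy: -x + 2*z
  coeff of dx ∧ dz: 2*y
  coeff of dy ∧ dz: -6*z
Step 2: Apply d again to each 2-form coefficient. The only possible 3-form in R^3 is dx ∧ dy ∧ dz, with coefficient
  ∂(coeff of dy∧dz)/∂x - ∂(coeff of dx∧dz)/∂y + ∂(coeff of dx∧dy)/∂z
  = ∂/∂x (-6*z) - ∂/∂y (2*y) + ∂/∂z (-x + 2*z).
Each of these terms simplifies to sums of mixed partials that cancel in pairs. The result is 0 (by equality of mixed partials for smooth functions — Schwarz / Clairaut).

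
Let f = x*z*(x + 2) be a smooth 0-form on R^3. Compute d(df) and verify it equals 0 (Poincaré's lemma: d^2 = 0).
d(df) = 0

Step 1: df = sum_i (∂f/∂x_i) dx_i = (2*z*(x + 1)) dx + (0) dy + (x*(x + 2)) dz.
Step 2: Apply d again. Using the 1-form formula, the coefficient of dx ∧ dy in d(df) is ∂^2 f/∂x ∂y - ∂^2 f/∂y ∂x = (0) - (0) = 0 (equality of mixed partials for smooth f).
Similarly for dx ∧ dz and dy ∧ dz — all coefficients vanish. So d(df) = 0.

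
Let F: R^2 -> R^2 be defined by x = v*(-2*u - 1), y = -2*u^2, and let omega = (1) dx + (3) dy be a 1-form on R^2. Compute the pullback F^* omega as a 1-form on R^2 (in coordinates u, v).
F^* omega = (-12*u - 2*v) du + (-2*u - 1) dv

Using F^*(f dg) = (f ∘ F) d(g ∘ F), substitute each coordinate x_i by F_i(u, v) in f_i, and replace dx_i by d F_i = (∂F_i/∂u) du + (∂F_i/∂v) dv.
  For the x component: f_1(F) = 1; d F_1 = (-2*v) du + (-2*u - 1) dv
  For the y component: f_2(F) = 3; d F_2 = (-4*u) du + (0) dv
Combining and collecting du, dv coefficients:
  coeff of du: -12*u - 2*v
  coeff of dv: -2*u - 1
F^* omega = (-12*u - 2*v) du + (-2*u - 1) dv.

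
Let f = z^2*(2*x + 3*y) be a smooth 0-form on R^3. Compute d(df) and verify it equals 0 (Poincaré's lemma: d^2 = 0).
d(df) = 0

Step 1: df = sum_i (∂f/∂x_i) dx_i = (2*z^2) dx + (3*z^2) dy + (2*z*(2*x + 3*y)) dz.
Step 2: Apply d again. Using the 1-form formula, the coefficient of dx ∧ dy in d(df) is ∂^2 f/∂x ∂y - ∂^2 f/∂y ∂x = (0) - (0) = 0 (equality of mixed partials for smooth f).
Similarly for dx ∧ dz and dy ∧ dz — all coefficients vanish. So d(df) = 0.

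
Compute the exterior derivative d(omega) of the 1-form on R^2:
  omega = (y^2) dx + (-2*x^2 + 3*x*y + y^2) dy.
d(omega) = (-4*x + y) dx ∧ dy

For a 1-form omega = sum_i f_i dx_i, the exterior derivative is
  d(omega) = sum_{i < j} (∂f_j/∂x_i - ∂f_i/∂x_j) dx_i ∧ dx_j.
  coefficient of dx ∧ dy: ∂f_2/∂x - ∂f_1/∂y = ∂(-2*x^2 + 3*x*y + y^2)/∂x - ∂(y^2)/∂y = -4*x + y
Assembling: d(omega) = (-4*x + y) dx ∧ dy.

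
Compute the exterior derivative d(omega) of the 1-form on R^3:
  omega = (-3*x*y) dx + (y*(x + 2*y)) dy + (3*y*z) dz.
d(omega) = (3*x + y) dx ∧ dy + (3*z) dy ∧ dz

For a 1-form omega = sum_i f_i dx_i, the exterior derivative is
  d(omega) = sum_{i < j} (∂f_j/∂x_i - ∂f_i/∂x_j) dx_i ∧ dx_j.
  coefficient of dx ∧ dy: ∂f_2/∂x - ∂f_1/∂y = ∂(y*(x + 2*y))/∂x - ∂(-3*x*y)/∂y = 3*x + y
  coefficient of dy ∧ dz: ∂f_3/∂y - ∂f_2/∂z = ∂(3*y*z)/∂y - ∂(y*(x + 2*y))/∂z = 3*z
Assembling: d(omega) = (3*x + y) dx ∧ dy + (3*z) dy ∧ dz.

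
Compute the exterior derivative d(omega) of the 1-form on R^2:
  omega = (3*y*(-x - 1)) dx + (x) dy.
d(omega) = (3*x + 4) dx ∧ dy

For a 1-form omega = sum_i f_i dx_i, the exterior derivative is
  d(omega) = sum_{i < j} (∂f_j/∂x_i - ∂f_i/∂x_j) dx_i ∧ dx_j.
  coefficient of dx ∧ dy: ∂f_2/∂x - ∂f_1/∂y = ∂(x)/∂x - ∂(3*y*(-x - 1))/∂y = 3*x + 4
Assembling: d(omega) = (3*x + 4) dx ∧ dy.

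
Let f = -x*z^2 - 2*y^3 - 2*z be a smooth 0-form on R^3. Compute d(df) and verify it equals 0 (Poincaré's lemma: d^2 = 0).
d(df) = 0

Step 1: df = sum_i (∂f/∂x_i) dx_i = (-z^2) dx + (-6*y^2) dy + (-2*x*z - 2) dz.
Step 2: Apply d again. Using the 1-form formula, the coefficient of dx ∧ dy in d(df) is ∂^2 f/∂x ∂y - ∂^2 f/∂y ∂x = (0) - (0) = 0 (equality of mixed partials for smooth f).
Similarly for dx ∧ dz and dy ∧ dz — all coefficients vanish. So d(df) = 0.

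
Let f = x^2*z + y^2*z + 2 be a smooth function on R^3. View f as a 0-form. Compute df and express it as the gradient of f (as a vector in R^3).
df = (2*x*z) dx + (2*y*z) dy + (x^2 + y^2) dz; grad f = (2*x*z, 2*y*z, x^2 + y^2)

For a 0-form f, d f = (∂f/∂x) dx + (∂f/∂y) dy + (∂f/∂z) dz. The components of the vector representation are exactly the entries of grad f in Cartesian coordinates:
  ∂f/∂x = 2*x*z
  ∂f/∂y = 2*y*z
  ∂f/∂z = x^2 + y^2.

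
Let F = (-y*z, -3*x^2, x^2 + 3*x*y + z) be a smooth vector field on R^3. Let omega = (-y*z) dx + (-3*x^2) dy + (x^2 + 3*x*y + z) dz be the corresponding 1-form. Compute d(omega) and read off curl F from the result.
d(omega) = (3*x) dy ∧ dz + (-2*x - 4*y) dz ∧ dx + (-6*x + z) dx ∧ dy; curl F = (3*x, -2*x - 4*y, -6*x + z)

d omega = sum_{i<j} (∂f_j/∂x_i - ∂f_i/∂x_j) dx_i ∧ dx_j. Under the identification (dy ∧ dz, dz ∧ dx, dx ∧ dy) ↔ (e_x, e_y, e_z), the coefficients are exactly the components of curl F. Compute:
  ∂R/∂y - ∂Q/∂z = (3*x) - (0) = 3*x
  ∂P/∂z - ∂R/∂x = (-y) - (2*x + 3*y) = -2*x - 4*y
  ∂Q/∂x - ∂P/∂y = (-6*x) - (-z) = -6*x + z.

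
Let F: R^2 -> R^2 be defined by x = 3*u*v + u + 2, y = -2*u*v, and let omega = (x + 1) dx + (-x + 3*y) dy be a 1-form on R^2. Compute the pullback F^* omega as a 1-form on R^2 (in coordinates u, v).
F^* omega = (27*u*v^2 + 8*u*v + u + 13*v + 3) du + (u*(27*u*v + 5*u + 13)) dv

Using F^*(f dg) = (f ∘ F) d(g ∘ F), substitute each coordinate x_i by F_i(u, v) in f_i, and replace dx_i by d F_i = (∂F_i/∂u) du + (∂F_i/∂v) dv.
  For the x component: f_1(F) = 3*u*v + u + 3; d F_1 = (3*v + 1) du + (3*u) dv
  For the y component: f_2(F) = -9*u*v - u - 2; d F_2 = (-2*v) du + (-2*u) dv
Combining and collecting du, dv coefficients:
  coeff of du: 27*u*v^2 + 8*u*v + u + 13*v + 3
  coeff of dv: u*(27*u*v + 5*u + 13)
F^* omega = (27*u*v^2 + 8*u*v + u + 13*v + 3) du + (u*(27*u*v + 5*u + 13)) dv.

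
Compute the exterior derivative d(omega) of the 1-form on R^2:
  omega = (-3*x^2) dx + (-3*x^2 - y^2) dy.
d(omega) = (-6*x) dx ∧ dy

For a 1-form omega = sum_i f_i dx_i, the exterior derivative is
  d(omega) = sum_{i < j} (∂f_j/∂x_i - ∂f_i/∂x_j) dx_i ∧ dx_j.
  coefficient of dx ∧ dy: ∂f_2/∂x - ∂f_1/∂y = ∂(-3*x^2 - y^2)/∂x - ∂(-3*x^2)/∂y = -6*x
Assembling: d(omega) = (-6*x) dx ∧ dy.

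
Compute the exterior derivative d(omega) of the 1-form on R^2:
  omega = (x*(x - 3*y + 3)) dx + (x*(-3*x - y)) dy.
d(omega) = (-3*x - y) dx ∧ dy

For a 1-form omega = sum_i f_i dx_i, the exterior derivative is
  d(omega) = sum_{i < j} (∂f_j/∂x_i - ∂f_i/∂x_j) dx_i ∧ dx_j.
  coefficient of dx ∧ dy: ∂f_2/∂x - ∂f_1/∂y = ∂(x*(-3*x - y))/∂x - ∂(x*(x - 3*y + 3))/∂y = -3*x - y
Assembling: d(omega) = (-3*x - y) dx ∧ dy.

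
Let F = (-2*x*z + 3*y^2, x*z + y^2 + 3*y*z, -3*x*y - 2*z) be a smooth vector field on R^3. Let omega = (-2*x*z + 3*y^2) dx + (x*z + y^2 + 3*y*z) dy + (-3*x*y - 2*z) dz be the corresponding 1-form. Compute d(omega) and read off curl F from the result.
d(omega) = (-4*x - 3*y) dy ∧ dz + (-2*x + 3*y) dz ∧ dx + (-6*y + z) dx ∧ dy; curl F = (-4*x - 3*y, -2*x + 3*y, -6*y + z)

d omega = sum_{i<j} (∂f_j/∂x_i - ∂f_i/∂x_j) dx_i ∧ dx_j. Under the identification (dy ∧ dz, dz ∧ dx, dx ∧ dy) ↔ (e_x, e_y, e_z), the coefficients are exactly the components of curl F. Compute:
  ∂R/∂y - ∂Q/∂z = (-3*x) - (x + 3*y) = -4*x - 3*y
  ∂P/∂z - ∂R/∂x = (-2*x) - (-3*y) = -2*x + 3*y
  ∂Q/∂x - ∂P/∂y = (z) - (6*y) = -6*y + z.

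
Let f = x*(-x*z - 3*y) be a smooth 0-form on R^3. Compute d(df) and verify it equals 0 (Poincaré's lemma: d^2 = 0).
d(df) = 0

Step 1: df = sum_i (∂f/∂x_i) dx_i = (-2*x*z - 3*y) dx + (-3*x) dy + (-x^2) dz.
Step 2: Apply d again. Using the 1-form formula, the coefficient of dx ∧ dy in d(df) is ∂^2 f/∂x ∂y - ∂^2 f/∂y ∂x = (-3) - (-3) = 0 (equality of mixed partials for smooth f).
Similarly for dx ∧ dz and dy ∧ dz — all coefficients vanish. So d(df) = 0.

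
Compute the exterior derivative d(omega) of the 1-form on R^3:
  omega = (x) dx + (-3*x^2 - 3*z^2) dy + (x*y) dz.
d(omega) = (-6*x) dx ∧ dy + (y) dx ∧ dz + (x + 6*z) dy ∧ dz

For a 1-form omega = sum_i f_i dx_i, the exterior derivative is
  d(omega) = sum_{i < j} (∂f_j/∂x_i - ∂f_i/∂x_j) dx_i ∧ dx_j.
  coefficient of dx ∧ dy: ∂f_2/∂x - ∂f_1/∂y = ∂(-3*x^2 - 3*z^2)/∂x - ∂(x)/∂y = -6*x
  coefficient of dx ∧ dz: ∂f_3/∂x - ∂f_1/∂z = ∂(x*y)/∂x - ∂(x)/∂z = y
  coefficient of dy ∧ dz: ∂f_3/∂y - ∂f_2/∂z = ∂(x*y)/∂y - ∂(-3*x^2 - 3*z^2)/∂z = x + 6*z
Assembling: d(omega) = (-6*x) dx ∧ dy + (y) dx ∧ dz + (x + 6*z) dy ∧ dz.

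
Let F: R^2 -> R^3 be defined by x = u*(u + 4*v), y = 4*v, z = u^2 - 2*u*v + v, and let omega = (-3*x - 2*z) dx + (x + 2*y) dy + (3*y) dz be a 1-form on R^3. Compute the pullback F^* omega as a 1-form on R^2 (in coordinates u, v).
F^* omega = (-10*u^3 - 36*u^2*v - 32*u*v^2 + 20*u*v - 32*v^2) du + (-20*u^3 - 32*u^2*v + 4*u^2 - 16*u*v + 44*v) dv

Using F^*(f dg) = (f ∘ F) d(g ∘ F), substitute each coordinate x_i by F_i(u, v) in f_i, and replace dx_i by d F_i = (∂F_i/∂u) du + (∂F_i/∂v) dv.
  For the x component: f_1(F) = -5*u^2 - 8*u*v - 2*v; d F_1 = (2*u + 4*v) du + (4*u) dv
  For the y component: f_2(F) = u^2 + 4*u*v + 8*v; d F_2 = (0) du + (4) dv
  For the z component: f_3(F) = 12*v; d F_3 = (2*u - 2*v) du + (1 - 2*u) dv
Combining and collecting du, dv coefficients:
  coeff of du: -10*u^3 - 36*u^2*v - 32*u*v^2 + 20*u*v - 32*v^2
  coeff of dv: -20*u^3 - 32*u^2*v + 4*u^2 - 16*u*v + 44*v
F^* omega = (-10*u^3 - 36*u^2*v - 32*u*v^2 + 20*u*v - 32*v^2) du + (-20*u^3 - 32*u^2*v + 4*u^2 - 16*u*v + 44*v) dv.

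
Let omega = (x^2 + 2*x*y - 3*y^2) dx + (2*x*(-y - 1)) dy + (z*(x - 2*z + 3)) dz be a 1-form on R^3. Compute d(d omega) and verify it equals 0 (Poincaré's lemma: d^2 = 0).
d(d omega) = 0

Step 1: d omega = sum_{i<j} (∂f_j/∂x_i - ∂f_i/∂x_j) dx_i ∧ dx_j:
  coeff of dx ∧ dy: -2*x + 4*y - 2
  coeff of dx ∧ dz: z
  coeff of dy ∧ dz: 0
Step 2: Apply d again to each 2-form coefficient. The only possible 3-form in R^3 is dx ∧ dy ∧ dz, with coefficient
  ∂(coeff of dy∧dz)/∂x - ∂(coeff of dx∧dz)/∂y + ∂(coeff of dx∧dy)/∂z
  = ∂/∂x (0) - ∂/∂y (z) + ∂/∂z (-2*x + 4*y - 2).
Each of these terms simplifies to sums of mixed partials that cancel in pairs. The result is 0 (by equality of mixed partials for smooth functions — Schwarz / Clairaut).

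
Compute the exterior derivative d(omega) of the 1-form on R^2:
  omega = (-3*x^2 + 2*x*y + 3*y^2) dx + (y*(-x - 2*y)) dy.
d(omega) = (-2*x - 7*y) dx ∧ dy

For a 1-form omega = sum_i f_i dx_i, the exterior derivative is
  d(omega) = sum_{i < j} (∂f_j/∂x_i - ∂f_i/∂x_j) dx_i ∧ dx_j.
  coefficient of dx ∧ dy: ∂f_2/∂x - ∂f_1/∂y = ∂(y*(-x - 2*y))/∂x - ∂(-3*x^2 + 2*x*y + 3*y^2)/∂y = -2*x - 7*y
Assembling: d(omega) = (-2*x - 7*y) dx ∧ dy.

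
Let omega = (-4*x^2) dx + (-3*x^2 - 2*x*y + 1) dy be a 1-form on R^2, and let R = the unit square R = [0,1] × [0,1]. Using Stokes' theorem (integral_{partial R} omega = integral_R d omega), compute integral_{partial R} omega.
integral_(partial R) omega = -4

Stokes: integral_partial_R omega = integral_R d omega with d omega = (∂Q/∂x - ∂P/∂y) dx ∧ dy.
  ∂Q/∂x = -6*x - 2*y
  ∂P/∂y = 0
  integrand = ∂Q/∂x - ∂P/∂y = -6*x - 2*y.
Integrating over R: integral_0^1 integral_0^1 (-6*x - 2*y) dx dy = -4.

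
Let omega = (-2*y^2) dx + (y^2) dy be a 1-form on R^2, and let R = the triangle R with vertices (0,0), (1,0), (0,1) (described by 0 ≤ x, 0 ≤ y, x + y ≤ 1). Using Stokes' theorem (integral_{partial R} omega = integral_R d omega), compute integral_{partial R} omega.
integral_(partial R) omega = 2/3

Stokes: integral_partial_R omega = integral_R d omega with d omega = (∂Q/∂x - ∂P/∂y) dx ∧ dy.
  ∂Q/∂x = 0
  ∂P/∂y = -4*y
  integrand = ∂Q/∂x - ∂P/∂y = 4*y.
Integrating over R: integral_0^1 integral_0^{1-x} (4*y) dy dx = 2/3.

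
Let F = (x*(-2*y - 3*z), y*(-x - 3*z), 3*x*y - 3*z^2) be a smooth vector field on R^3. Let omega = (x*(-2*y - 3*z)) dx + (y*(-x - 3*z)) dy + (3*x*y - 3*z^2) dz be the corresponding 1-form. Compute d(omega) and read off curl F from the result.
d(omega) = (3*x + 3*y) dy ∧ dz + (-3*x - 3*y) dz ∧ dx + (2*x - y) dx ∧ dy; curl F = (3*x + 3*y, -3*x - 3*y, 2*x - y)

d omega = sum_{i<j} (∂f_j/∂x_i - ∂f_i/∂x_j) dx_i ∧ dx_j. Under the identification (dy ∧ dz, dz ∧ dx, dx ∧ dy) ↔ (e_x, e_y, e_z), the coefficients are exactly the components of curl F. Compute:
  ∂R/∂y - ∂Q/∂z = (3*x) - (-3*y) = 3*x + 3*y
  ∂P/∂z - ∂R/∂x = (-3*x) - (3*y) = -3*x - 3*y
  ∂Q/∂x - ∂P/∂y = (-y) - (-2*x) = 2*x - y.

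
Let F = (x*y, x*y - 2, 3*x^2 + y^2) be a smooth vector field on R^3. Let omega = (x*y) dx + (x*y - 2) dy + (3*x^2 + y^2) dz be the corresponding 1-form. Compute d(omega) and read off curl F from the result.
d(omega) = (2*y) dy ∧ dz + (-6*x) dz ∧ dx + (-x + y) dx ∧ dy; curl F = (2*y, -6*x, -x + y)

d omega = sum_{i<j} (∂f_j/∂x_i - ∂f_i/∂x_j) dx_i ∧ dx_j. Under the identification (dy ∧ dz, dz ∧ dx, dx ∧ dy) ↔ (e_x, e_y, e_z), the coefficients are exactly the components of curl F. Compute:
  ∂R/∂y - ∂Q/∂z = (2*y) - (0) = 2*y
  ∂P/∂z - ∂R/∂x = (0) - (6*x) = -6*x
  ∂Q/∂x - ∂P/∂y = (y) - (x) = -x + y.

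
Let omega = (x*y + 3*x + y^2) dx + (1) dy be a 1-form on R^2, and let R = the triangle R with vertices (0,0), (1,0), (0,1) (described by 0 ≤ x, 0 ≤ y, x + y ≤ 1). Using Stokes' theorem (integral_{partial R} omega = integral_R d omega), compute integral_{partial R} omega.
integral_(partial R) omega = -1/2

Stokes: integral_partial_R omega = integral_R d omega with d omega = (∂Q/∂x - ∂P/∂y) dx ∧ dy.
  ∂Q/∂x = 0
  ∂P/∂y = x + 2*y
  integrand = ∂Q/∂x - ∂P/∂y = -x - 2*y.
Integrating over R: integral_0^1 integral_0^{1-x} (-x - 2*y) dy dx = -1/2.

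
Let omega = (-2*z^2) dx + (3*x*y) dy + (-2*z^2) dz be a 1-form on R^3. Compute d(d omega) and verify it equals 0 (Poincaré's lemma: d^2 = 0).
d(d omega) = 0

Step 1: d omega = sum_{i<j} (∂f_j/∂x_i - ∂f_i/∂x_j) dx_i ∧ dx_j:
  coeff of dx ∧ dy: 3*y
  coeff of dx ∧ dz: 4*z
  coeff of dy ∧ dz: 0
Step 2: Apply d again to each 2-form coefficient. The only possible 3-form in R^3 is dx ∧ dy ∧ dz, with coefficient
  ∂(coeff of dy∧dz)/∂x - ∂(coeff of dx∧dz)/∂y + ∂(coeff of dx∧dy)/∂z
  = ∂/∂x (0) - ∂/∂y (4*z) + ∂/∂z (3*y).
Each of these terms simplifies to sums of mixed partials that cancel in pairs. The result is 0 (by equality of mixed partials for smooth functions — Schwarz / Clairaut).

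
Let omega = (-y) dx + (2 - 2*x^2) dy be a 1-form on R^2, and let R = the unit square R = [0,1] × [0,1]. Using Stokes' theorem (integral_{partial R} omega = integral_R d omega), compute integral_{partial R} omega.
integral_(partial R) omega = -1

Stokes: integral_partial_R omega = integral_R d omega with d omega = (∂Q/∂x - ∂P/∂y) dx ∧ dy.
  ∂Q/∂x = -4*x
  ∂P/∂y = -1
  integrand = ∂Q/∂x - ∂P/∂y = 1 - 4*x.
Integrating over R: integral_0^1 integral_0^1 (1 - 4*x) dx dy = -1.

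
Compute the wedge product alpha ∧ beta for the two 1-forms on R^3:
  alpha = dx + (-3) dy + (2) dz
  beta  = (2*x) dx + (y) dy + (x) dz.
alpha ∧ beta = (6*x + y) dx ∧ dy + (-3*x) dx ∧ dz + (-3*x - 2*y) dy ∧ dz

Distribute the wedge, using dx_i ∧ dx_j = -dx_j ∧ dx_i and dx_i ∧ dx_i = 0. For each pair (i, j) with i < j, the coefficient of dx_i ∧ dx_j in alpha ∧ beta is (alpha_i * beta_j - alpha_j * beta_i). Collecting: alpha ∧ beta = (6*x + y) dx ∧ dy + (-3*x) dx ∧ dz + (-3*x - 2*y) dy ∧ dz.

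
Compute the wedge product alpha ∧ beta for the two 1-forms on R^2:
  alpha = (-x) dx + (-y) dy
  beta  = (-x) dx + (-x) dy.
alpha ∧ beta = (x*(x - y)) dx ∧ dy

Distribute the wedge, using dx_i ∧ dx_j = -dx_j ∧ dx_i and dx_i ∧ dx_i = 0. For each pair (i, j) with i < j, the coefficient of dx_i ∧ dx_j in alpha ∧ beta is (alpha_i * beta_j - alpha_j * beta_i). Collecting: alpha ∧ beta = (x*(x - y)) dx ∧ dy.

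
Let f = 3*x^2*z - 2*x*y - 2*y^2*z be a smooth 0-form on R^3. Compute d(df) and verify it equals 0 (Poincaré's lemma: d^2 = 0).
d(df) = 0

Step 1: df = sum_i (∂f/∂x_i) dx_i = (6*x*z - 2*y) dx + (-2*x - 4*y*z) dy + (3*x^2 - 2*y^2) dz.
Step 2: Apply d again. Using the 1-form formula, the coefficient of dx ∧ dy in d(df) is ∂^2 f/∂x ∂y - ∂^2 f/∂y ∂x = (-2) - (-2) = 0 (equality of mixed partials for smooth f).
Similarly for dx ∧ dz and dy ∧ dz — all coefficients vanish. So d(df) = 0.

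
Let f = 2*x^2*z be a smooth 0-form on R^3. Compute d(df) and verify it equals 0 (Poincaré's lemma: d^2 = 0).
d(df) = 0

Step 1: df = sum_i (∂f/∂x_i) dx_i = (4*x*z) dx + (0) dy + (2*x^2) dz.
Step 2: Apply d again. Using the 1-form formula, the coefficient of dx ∧ dy in d(df) is ∂^2 f/∂x ∂y - ∂^2 f/∂y ∂x = (0) - (0) = 0 (equality of mixed partials for smooth f).
Similarly for dx ∧ dz and dy ∧ dz — all coefficients vanish. So d(df) = 0.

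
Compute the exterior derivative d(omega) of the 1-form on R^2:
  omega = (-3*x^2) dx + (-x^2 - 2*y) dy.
d(omega) = (-2*x) dx ∧ dy

For a 1-form omega = sum_i f_i dx_i, the exterior derivative is
  d(omega) = sum_{i < j} (∂f_j/∂x_i - ∂f_i/∂x_j) dx_i ∧ dx_j.
  coefficient of dx ∧ dy: ∂f_2/∂x - ∂f_1/∂y = ∂(-x^2 - 2*y)/∂x - ∂(-3*x^2)/∂y = -2*x
Assembling: d(omega) = (-2*x) dx ∧ dy.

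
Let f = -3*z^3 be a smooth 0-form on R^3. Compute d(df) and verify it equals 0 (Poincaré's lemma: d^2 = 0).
d(df) = 0

Step 1: df = sum_i (∂f/∂x_i) dx_i = (0) dx + (0) dy + (-9*z^2) dz.
Step 2: Apply d again. Using the 1-form formula, the coefficient of dx ∧ dy in d(df) is ∂^2 f/∂x ∂y - ∂^2 f/∂y ∂x = (0) - (0) = 0 (equality of mixed partials for smooth f).
Similarly for dx ∧ dz and dy ∧ dz — all coefficients vanish. So d(df) = 0.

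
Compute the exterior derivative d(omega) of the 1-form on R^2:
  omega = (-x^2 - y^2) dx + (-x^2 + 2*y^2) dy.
d(omega) = (-2*x + 2*y) dx ∧ dy

For a 1-form omega = sum_i f_i dx_i, the exterior derivative is
  d(omega) = sum_{i < j} (∂f_j/∂x_i - ∂f_i/∂x_j) dx_i ∧ dx_j.
  coefficient of dx ∧ dy: ∂f_2/∂x - ∂f_1/∂y = ∂(-x^2 + 2*y^2)/∂x - ∂(-x^2 - y^2)/∂y = -2*x + 2*y
Assembling: d(omega) = (-2*x + 2*y) dx ∧ dy.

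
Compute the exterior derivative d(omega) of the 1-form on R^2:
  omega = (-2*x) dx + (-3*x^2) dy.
d(omega) = (-6*x) dx ∧ dy

For a 1-form omega = sum_i f_i dx_i, the exterior derivative is
  d(omega) = sum_{i < j} (∂f_j/∂x_i - ∂f_i/∂x_j) dx_i ∧ dx_j.
  coefficient of dx ∧ dy: ∂f_2/∂x - ∂f_1/∂y = ∂(-3*x^2)/∂x - ∂(-2*x)/∂y = -6*x
Assembling: d(omega) = (-6*x) dx ∧ dy.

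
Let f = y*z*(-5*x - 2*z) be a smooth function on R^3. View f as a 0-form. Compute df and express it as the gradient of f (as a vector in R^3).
df = (-5*y*z) dx + (z*(-5*x - 2*z)) dy + (y*(-5*x - 4*z)) dz; grad f = (-5*y*z, z*(-5*x - 2*z), y*(-5*x - 4*z))

For a 0-form f, d f = (∂f/∂x) dx + (∂f/∂y) dy + (∂f/∂z) dz. The components of the vector representation are exactly the entries of grad f in Cartesian coordinates:
  ∂f/∂x = -5*y*z
  ∂f/∂y = z*(-5*x - 2*z)
  ∂f/∂z = y*(-5*x - 4*z).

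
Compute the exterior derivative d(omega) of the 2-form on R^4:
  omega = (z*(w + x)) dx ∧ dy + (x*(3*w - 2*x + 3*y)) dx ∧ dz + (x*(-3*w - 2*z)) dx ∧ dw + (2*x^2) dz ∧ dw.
d(omega) = (w - 2*x) dx ∧ dy ∧ dz + (z) dx ∧ dy ∧ dw + (9*x) dx ∧ dz ∧ dw

For a 2-form omega = sum_{i<j} g_{ij} dx_i ∧ dx_j, the exterior derivative is
  d(omega) = sum_{i<j} d(g_{ij}) ∧ dx_i ∧ dx_j = sum_{i<j, k} (∂g_{ij}/∂x_k) dx_k ∧ dx_i ∧ dx_j.
Expand each term, using dx_k ∧ dx_i ∧ dx_j = sgn(permutation) dx_{(a)} ∧ dx_{(b)} ∧ dx_{(c)} with (a < b < c) sorted:
  d(z*(w + x)) includes (∂/∂z)(z*(w + x)) dz = (w + x) dz, which multiplied by dx ∧ dy gives (w + x) dx ∧ dy ∧ dz
  d(z*(w + x)) includes (∂/∂w)(z*(w + x)) dw = (z) dw, which multiplied by dx ∧ dy gives (z) dx ∧ dy ∧ dw
  d(x*(3*w - 2*x + 3*y)) includes (∂/∂y)(x*(3*w - 2*x + 3*y)) dy = (3*x) dy, which multiplied by dx ∧ dz gives (-3*x) dx ∧ dy ∧ dz
  d(x*(3*w - 2*x + 3*y)) includes (∂/∂w)(x*(3*w - 2*x + 3*y)) dw = (3*x) dw, which multiplied by dx ∧ dz gives (3*x) dx ∧ dz ∧ dw
  d(x*(-3*w - 2*z)) includes (∂/∂z)(x*(-3*w - 2*z)) dz = (-2*x) dz, which multiplied by dx ∧ dw gives (2*x) dx ∧ dz ∧ dw
  d(2*x^2) includes (∂/∂x)(2*x^2) dx = (4*x) dx, which multiplied by dz ∧ dw gives (4*x) dx ∧ dz ∧ dw
Collecting like 3-forms: d(omega) = (w - 2*x) dx ∧ dy ∧ dz + (z) dx ∧ dy ∧ dw + (9*x) dx ∧ dz ∧ dw.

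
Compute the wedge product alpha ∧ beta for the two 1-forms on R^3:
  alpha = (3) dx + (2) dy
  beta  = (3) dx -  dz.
alpha ∧ beta = (-3) dx ∧ dz + (-6) dx ∧ dy + (-2) dy ∧ dz

Distribute the wedge, using dx_i ∧ dx_j = -dx_j ∧ dx_i and dx_i ∧ dx_i = 0. For each pair (i, j) with i < j, the coefficient of dx_i ∧ dx_j in alpha ∧ beta is (alpha_i * beta_j - alpha_j * beta_i). Collecting: alpha ∧ beta = (-3) dx ∧ dz + (-6) dx ∧ dy + (-2) dy ∧ dz.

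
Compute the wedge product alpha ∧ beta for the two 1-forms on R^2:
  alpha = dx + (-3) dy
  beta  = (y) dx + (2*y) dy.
alpha ∧ beta = (5*y) dx ∧ dy

Distribute the wedge, using dx_i ∧ dx_j = -dx_j ∧ dx_i and dx_i ∧ dx_i = 0. For each pair (i, j) with i < j, the coefficient of dx_i ∧ dx_j in alpha ∧ beta is (alpha_i * beta_j - alpha_j * beta_i). Collecting: alpha ∧ beta = (5*y) dx ∧ dy.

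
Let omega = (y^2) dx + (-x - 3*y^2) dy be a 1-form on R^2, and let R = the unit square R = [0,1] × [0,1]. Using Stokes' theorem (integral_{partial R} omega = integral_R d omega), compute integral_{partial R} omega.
integral_(partial R) omega = -2

Stokes: integral_partial_R omega = integral_R d omega with d omega = (∂Q/∂x - ∂P/∂y) dx ∧ dy.
  ∂Q/∂x = -1
  ∂P/∂y = 2*y
  integrand = ∂Q/∂x - ∂P/∂y = -2*y - 1.
Integrating over R: integral_0^1 integral_0^1 (-2*y - 1) dx dy = -2.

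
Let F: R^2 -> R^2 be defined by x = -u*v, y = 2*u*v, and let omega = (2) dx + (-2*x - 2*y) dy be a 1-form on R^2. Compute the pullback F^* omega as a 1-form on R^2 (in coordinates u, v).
F^* omega = (2*v*(-2*u*v - 1)) du + (2*u*(-2*u*v - 1)) dv

Using F^*(f dg) = (f ∘ F) d(g ∘ F), substitute each coordinate x_i by F_i(u, v) in f_i, and replace dx_i by d F_i = (∂F_i/∂u) du + (∂F_i/∂v) dv.
  For the x component: f_1(F) = 2; d F_1 = (-v) du + (-u) dv
  For the y component: f_2(F) = -2*u*v; d F_2 = (2*v) du + (2*u) dv
Combining and collecting du, dv coefficients:
  coeff of du: 2*v*(-2*u*v - 1)
  coeff of dv: 2*u*(-2*u*v - 1)
F^* omega = (2*v*(-2*u*v - 1)) du + (2*u*(-2*u*v - 1)) dv.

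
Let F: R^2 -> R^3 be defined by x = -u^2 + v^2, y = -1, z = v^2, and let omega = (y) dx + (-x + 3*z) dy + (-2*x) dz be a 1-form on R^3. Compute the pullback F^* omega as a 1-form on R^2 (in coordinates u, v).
F^* omega = (2*u) du + (2*v*(2*u^2 - 2*v^2 - 1)) dv

Using F^*(f dg) = (f ∘ F) d(g ∘ F), substitute each coordinate x_i by F_i(u, v) in f_i, and replace dx_i by d F_i = (∂F_i/∂u) du + (∂F_i/∂v) dv.
  For the x component: f_1(F) = -1; d F_1 = (-2*u) du + (2*v) dv
  For the y component: f_2(F) = u^2 + 2*v^2; d F_2 = (0) du + (0) dv
  For the z component: f_3(F) = 2*u^2 - 2*v^2; d F_3 = (0) du + (2*v) dv
Combining and collecting du, dv coefficients:
  coeff of du: 2*u
  coeff of dv: 2*v*(2*u^2 - 2*v^2 - 1)
F^* omega = (2*u) du + (2*v*(2*u^2 - 2*v^2 - 1)) dv.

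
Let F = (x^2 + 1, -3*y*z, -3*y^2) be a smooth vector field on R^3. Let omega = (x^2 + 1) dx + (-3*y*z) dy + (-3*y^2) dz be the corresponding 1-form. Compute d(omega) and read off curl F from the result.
d(omega) = (-3*y) dy ∧ dz + (0) dz ∧ dx + (0) dx ∧ dy; curl F = (-3*y, 0, 0)

d omega = sum_{i<j} (∂f_j/∂x_i - ∂f_i/∂x_j) dx_i ∧ dx_j. Under the identification (dy ∧ dz, dz ∧ dx, dx ∧ dy) ↔ (e_x, e_y, e_z), the coefficients are exactly the components of curl F. Compute:
  ∂R/∂y - ∂Q/∂z = (-6*y) - (-3*y) = -3*y
  ∂P/∂z - ∂R/∂x = (0) - (0) = 0
  ∂Q/∂x - ∂P/∂y = (0) - (0) = 0.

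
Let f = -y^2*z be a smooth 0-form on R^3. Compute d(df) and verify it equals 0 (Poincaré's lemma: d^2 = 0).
d(df) = 0

Step 1: df = sum_i (∂f/∂x_i) dx_i = (0) dx + (-2*y*z) dy + (-y^2) dz.
Step 2: Apply d again. Using the 1-form formula, the coefficient of dx ∧ dy in d(df) is ∂^2 f/∂x ∂y - ∂^2 f/∂y ∂x = (0) - (0) = 0 (equality of mixed partials for smooth f).
Similarly for dx ∧ dz and dy ∧ dz — all coefficients vanish. So d(df) = 0.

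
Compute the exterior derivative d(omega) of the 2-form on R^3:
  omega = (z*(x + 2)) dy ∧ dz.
d(omega) = (z) dx ∧ dy ∧ dz

For a 2-form omega = sum_{i<j} g_{ij} dx_i ∧ dx_j, the exterior derivative is
  d(omega) = sum_{i<j} d(g_{ij}) ∧ dx_i ∧ dx_j = sum_{i<j, k} (∂g_{ij}/∂x_k) dx_k ∧ dx_i ∧ dx_j.
Expand each term, using dx_k ∧ dx_i ∧ dx_j = sgn(permutation) dx_{(a)} ∧ dx_{(b)} ∧ dx_{(c)} with (a < b < c) sorted:
  d(z*(x + 2)) includes (∂/∂x)(z*(x + 2)) dx = (z) dx, which multiplied by dy ∧ dz gives (z) dx ∧ dy ∧ dz
Collecting like 3-forms: d(omega) = (z) dx ∧ dy ∧ dz.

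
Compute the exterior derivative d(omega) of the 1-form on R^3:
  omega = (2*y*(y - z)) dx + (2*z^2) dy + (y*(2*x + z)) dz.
d(omega) = (-4*y + 2*z) dx ∧ dy + (4*y) dx ∧ dz + (2*x - 3*z) dy ∧ dz

For a 1-form omega = sum_i f_i dx_i, the exterior derivative is
  d(omega) = sum_{i < j} (∂f_j/∂x_i - ∂f_i/∂x_j) dx_i ∧ dx_j.
  coefficient of dx ∧ dy: ∂f_2/∂x - ∂f_1/∂y = ∂(2*z^2)/∂x - ∂(2*y*(y - z))/∂y = -4*y + 2*z
  coefficient of dx ∧ dz: ∂f_3/∂x - ∂f_1/∂z = ∂(y*(2*x + z))/∂x - ∂(2*y*(y - z))/∂z = 4*y
  coefficient of dy ∧ dz: ∂f_3/∂y - ∂f_2/∂z = ∂(y*(2*x + z))/∂y - ∂(2*z^2)/∂z = 2*x - 3*z
Assembling: d(omega) = (-4*y + 2*z) dx ∧ dy + (4*y) dx ∧ dz + (2*x - 3*z) dy ∧ dz.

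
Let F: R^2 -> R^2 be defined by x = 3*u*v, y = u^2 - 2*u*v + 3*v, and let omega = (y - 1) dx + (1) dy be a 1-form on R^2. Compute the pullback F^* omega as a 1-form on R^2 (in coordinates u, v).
F^* omega = (3*u^2*v - 6*u*v^2 + 2*u + 9*v^2 - 5*v) du + (3*u^3 - 6*u^2*v + 9*u*v - 5*u + 3) dv

Using F^*(f dg) = (f ∘ F) d(g ∘ F), substitute each coordinate x_i by F_i(u, v) in f_i, and replace dx_i by d F_i = (∂F_i/∂u) du + (∂F_i/∂v) dv.
  For the x component: f_1(F) = u^2 - 2*u*v + 3*v - 1; d F_1 = (3*v) du + (3*u) dv
  For the y component: f_2(F) = 1; d F_2 = (2*u - 2*v) du + (3 - 2*u) dv
Combining and collecting du, dv coefficients:
  coeff of du: 3*u^2*v - 6*u*v^2 + 2*u + 9*v^2 - 5*v
  coeff of dv: 3*u^3 - 6*u^2*v + 9*u*v - 5*u + 3
F^* omega = (3*u^2*v - 6*u*v^2 + 2*u + 9*v^2 - 5*v) du + (3*u^3 - 6*u^2*v + 9*u*v - 5*u + 3) dv.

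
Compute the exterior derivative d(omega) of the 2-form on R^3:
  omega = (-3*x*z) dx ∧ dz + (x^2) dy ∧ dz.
d(omega) = (2*x) dx ∧ dy ∧ dz

For a 2-form omega = sum_{i<j} g_{ij} dx_i ∧ dx_j, the exterior derivative is
  d(omega) = sum_{i<j} d(g_{ij}) ∧ dx_i ∧ dx_j = sum_{i<j, k} (∂g_{ij}/∂x_k) dx_k ∧ dx_i ∧ dx_j.
Expand each term, using dx_k ∧ dx_i ∧ dx_j = sgn(permutation) dx_{(a)} ∧ dx_{(b)} ∧ dx_{(c)} with (a < b < c) sorted:
  d(x^2) includes (∂/∂x)(x^2) dx = (2*x) dx, which multiplied by dy ∧ dz gives (2*x) dx ∧ dy ∧ dz
Collecting like 3-forms: d(omega) = (2*x) dx ∧ dy ∧ dz.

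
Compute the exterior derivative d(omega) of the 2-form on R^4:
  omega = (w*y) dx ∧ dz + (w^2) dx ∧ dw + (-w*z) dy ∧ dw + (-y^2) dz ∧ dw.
d(omega) = (-w) dx ∧ dy ∧ dz + (y) dx ∧ dz ∧ dw + (w - 2*y) dy ∧ dz ∧ dw

For a 2-form omega = sum_{i<j} g_{ij} dx_i ∧ dx_j, the exterior derivative is
  d(omega) = sum_{i<j} d(g_{ij}) ∧ dx_i ∧ dx_j = sum_{i<j, k} (∂g_{ij}/∂x_k) dx_k ∧ dx_i ∧ dx_j.
Expand each term, using dx_k ∧ dx_i ∧ dx_j = sgn(permutation) dx_{(a)} ∧ dx_{(b)} ∧ dx_{(c)} with (a < b < c) sorted:
  d(w*y) includes (∂/∂y)(w*y) dy = (w) dy, which multiplied by dx ∧ dz gives (-w) dx ∧ dy ∧ dz
  d(w*y) includes (∂/∂w)(w*y) dw = (y) dw, which multiplied by dx ∧ dz gives (y) dx ∧ dz ∧ dw
  d(-w*z) includes (∂/∂z)(-w*z) dz = (-w) dz, which multiplied by dy ∧ dw gives (w) dy ∧ dz ∧ dw
  d(-y^2) includes (∂/∂y)(-y^2) dy = (-2*y) dy, which multiplied by dz ∧ dw gives (-2*y) dy ∧ dz ∧ dw
Collecting like 3-forms: d(omega) = (-w) dx ∧ dy ∧ dz + (y) dx ∧ dz ∧ dw + (w - 2*y) dy ∧ dz ∧ dw.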